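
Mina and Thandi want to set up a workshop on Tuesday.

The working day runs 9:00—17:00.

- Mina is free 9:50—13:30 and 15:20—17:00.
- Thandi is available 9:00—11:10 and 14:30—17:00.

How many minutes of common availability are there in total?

180 minutes

Mina ∩ Thandi: 09:50–11:10, 15:20–17:00.
Total common minutes: 80 + 100 = 180.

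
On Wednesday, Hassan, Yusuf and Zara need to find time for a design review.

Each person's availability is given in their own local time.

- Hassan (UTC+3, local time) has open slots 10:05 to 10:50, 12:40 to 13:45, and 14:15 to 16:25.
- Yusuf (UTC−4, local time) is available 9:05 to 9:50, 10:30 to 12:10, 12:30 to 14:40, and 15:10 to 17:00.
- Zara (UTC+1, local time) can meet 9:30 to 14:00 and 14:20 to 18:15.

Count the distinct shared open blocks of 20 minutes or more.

Hassan → UTC: 07:05–07:50, 09:40–10:45, 11:15–13:25.
Yusuf → UTC: 13:05–13:50, 14:30–16:10, 16:30–18:40, 19:10–21:00.
Zara → UTC: 08:30–13:00, 13:20–17:15.
Hassan ∩ Yusuf: 13:05–13:25.
Hassan ∩ Yusuf ∩ Zara: 13:20–13:25.
Windows ≥ 20 min: (none).
That's 0 windows.

0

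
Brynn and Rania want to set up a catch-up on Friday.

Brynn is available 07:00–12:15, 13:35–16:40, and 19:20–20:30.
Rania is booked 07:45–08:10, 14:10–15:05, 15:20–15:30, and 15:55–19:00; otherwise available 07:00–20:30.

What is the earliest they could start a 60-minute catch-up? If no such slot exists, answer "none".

Rania free within 07:00–20:30: 07:00–07:45, 08:10–14:10, 15:05–15:20, 15:30–15:55, 19:00–20:30.
Brynn ∩ Rania: 07:00–07:45, 08:10–12:15, 13:35–14:10, 15:05–15:20, 15:30–15:55, 19:20–20:30.
Windows ≥ 60 min: 08:10–12:15, 19:20–20:30.
Earliest such window starts at 08:10.

08:10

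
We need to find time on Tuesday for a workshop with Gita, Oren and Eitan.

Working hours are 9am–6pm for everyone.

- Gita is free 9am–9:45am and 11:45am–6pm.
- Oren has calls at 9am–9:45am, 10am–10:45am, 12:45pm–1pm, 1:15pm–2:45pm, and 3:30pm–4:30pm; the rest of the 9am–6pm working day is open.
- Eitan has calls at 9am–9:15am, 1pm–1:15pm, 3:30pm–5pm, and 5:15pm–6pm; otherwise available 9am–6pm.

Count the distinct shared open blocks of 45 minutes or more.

Oren free within 09:00–18:00: 09:45–10:00, 10:45–12:45, 13:00–13:15, 14:45–15:30, 16:30–18:00.
Eitan free within 09:00–18:00: 09:15–13:00, 13:15–15:30, 17:00–17:15.
Gita ∩ Oren: 11:45–12:45, 13:00–13:15, 14:45–15:30, 16:30–18:00.
Gita ∩ Oren ∩ Eitan: 11:45–12:45, 14:45–15:30, 17:00–17:15.
Windows ≥ 45 min: 11:45–12:45, 14:45–15:30.
That's 2 windows.

2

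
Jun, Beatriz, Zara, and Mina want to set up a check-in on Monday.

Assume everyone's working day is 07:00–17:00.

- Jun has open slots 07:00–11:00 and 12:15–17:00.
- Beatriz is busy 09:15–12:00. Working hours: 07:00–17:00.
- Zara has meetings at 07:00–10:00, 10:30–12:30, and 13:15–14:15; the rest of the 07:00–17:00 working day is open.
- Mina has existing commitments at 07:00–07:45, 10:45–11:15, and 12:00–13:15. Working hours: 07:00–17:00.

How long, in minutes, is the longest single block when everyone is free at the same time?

165 minutes

Beatriz free within 07:00–17:00: 07:00–09:15, 12:00–17:00.
Zara free within 07:00–17:00: 10:00–10:30, 12:30–13:15, 14:15–17:00.
Mina free within 07:00–17:00: 07:45–10:45, 11:15–12:00, 13:15–17:00.
Jun ∩ Beatriz: 07:00–09:15, 12:15–17:00.
Jun ∩ Beatriz ∩ Zara: 12:30–13:15, 14:15–17:00.
Jun ∩ Beatriz ∩ Zara ∩ Mina: 14:15–17:00.
Single common window of 165 minutes.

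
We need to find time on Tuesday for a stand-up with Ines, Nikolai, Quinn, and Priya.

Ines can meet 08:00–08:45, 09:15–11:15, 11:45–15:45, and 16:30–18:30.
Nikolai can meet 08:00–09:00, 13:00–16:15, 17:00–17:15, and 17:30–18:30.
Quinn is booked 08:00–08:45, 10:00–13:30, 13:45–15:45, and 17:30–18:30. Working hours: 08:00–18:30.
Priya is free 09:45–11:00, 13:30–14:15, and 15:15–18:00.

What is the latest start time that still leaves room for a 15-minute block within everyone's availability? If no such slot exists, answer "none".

17:00

Quinn free within 08:00–18:30: 08:45–10:00, 13:30–13:45, 15:45–17:30.
Ines ∩ Nikolai: 08:00–08:45, 13:00–15:45, 17:00–17:15, 17:30–18:30.
Ines ∩ Nikolai ∩ Quinn: 13:30–13:45, 17:00–17:15.
Ines ∩ Nikolai ∩ Quinn ∩ Priya: 13:30–13:45, 17:00–17:15.
Windows ≥ 15 min: 13:30–13:45, 17:00–17:15.
Latest start in the last window 17:00–17:15 is 17:15 − 15 min = 17:00.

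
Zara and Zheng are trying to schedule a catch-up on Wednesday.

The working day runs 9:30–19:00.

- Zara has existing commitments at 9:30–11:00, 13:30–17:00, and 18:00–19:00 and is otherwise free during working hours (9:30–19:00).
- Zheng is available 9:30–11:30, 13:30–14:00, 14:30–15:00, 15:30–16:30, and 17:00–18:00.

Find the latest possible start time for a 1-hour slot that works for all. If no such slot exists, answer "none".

Zara free within 09:30–19:00: 11:00–13:30, 17:00–18:00.
Zara ∩ Zheng: 11:00–11:30, 17:00–18:00.
Windows ≥ 60 min: 17:00–18:00.
Latest start in the last window 17:00–18:00 is 18:00 − 60 min = 17:00.

17:00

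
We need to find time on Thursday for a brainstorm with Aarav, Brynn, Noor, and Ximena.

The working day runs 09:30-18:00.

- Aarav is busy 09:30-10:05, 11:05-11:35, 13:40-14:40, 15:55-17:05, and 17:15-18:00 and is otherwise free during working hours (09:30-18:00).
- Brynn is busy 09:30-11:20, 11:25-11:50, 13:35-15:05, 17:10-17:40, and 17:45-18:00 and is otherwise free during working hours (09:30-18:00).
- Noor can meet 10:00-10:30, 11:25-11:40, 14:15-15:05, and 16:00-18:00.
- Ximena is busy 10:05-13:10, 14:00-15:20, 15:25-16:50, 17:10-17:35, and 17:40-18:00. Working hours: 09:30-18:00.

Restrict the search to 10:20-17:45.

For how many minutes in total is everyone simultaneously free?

5 minutes

Aarav free within 09:30–18:00: 10:05–11:05, 11:35–13:40, 14:40–15:55, 17:05–17:15.
Brynn free within 09:30–18:00: 11:20–11:25, 11:50–13:35, 15:05–17:10, 17:40–17:45.
Ximena free within 09:30–18:00: 09:30–10:05, 13:10–14:00, 15:20–15:25, 16:50–17:10, 17:35–17:40.
Aarav ∩ Brynn: 11:50–13:35, 15:05–15:55, 17:05–17:10.
Aarav ∩ Brynn ∩ Noor: 17:05–17:10.
Aarav ∩ Brynn ∩ Noor ∩ Ximena: 17:05–17:10.
Restricted to 10:20–17:45: 17:05–17:10.
Total common minutes: 5.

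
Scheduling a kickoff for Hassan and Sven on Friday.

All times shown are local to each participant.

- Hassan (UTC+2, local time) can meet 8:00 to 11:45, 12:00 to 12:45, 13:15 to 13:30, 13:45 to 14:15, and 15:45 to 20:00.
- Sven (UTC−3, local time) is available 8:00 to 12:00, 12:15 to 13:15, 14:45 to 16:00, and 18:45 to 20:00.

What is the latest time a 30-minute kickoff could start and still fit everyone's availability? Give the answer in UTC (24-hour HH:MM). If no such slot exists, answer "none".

Hassan → UTC: 06:00–09:45, 10:00–10:45, 11:15–11:30, 11:45–12:15, 13:45–18:00.
Sven → UTC: 11:00–15:00, 15:15–16:15, 17:45–19:00, 21:45–23:00.
Hassan ∩ Sven: 11:15–11:30, 11:45–12:15, 13:45–15:00, 15:15–16:15, 17:45–18:00.
Windows ≥ 30 min: 11:45–12:15, 13:45–15:00, 15:15–16:15.
Latest start in the last window 15:15–16:15 is 16:15 − 30 min = 15:45.

15:45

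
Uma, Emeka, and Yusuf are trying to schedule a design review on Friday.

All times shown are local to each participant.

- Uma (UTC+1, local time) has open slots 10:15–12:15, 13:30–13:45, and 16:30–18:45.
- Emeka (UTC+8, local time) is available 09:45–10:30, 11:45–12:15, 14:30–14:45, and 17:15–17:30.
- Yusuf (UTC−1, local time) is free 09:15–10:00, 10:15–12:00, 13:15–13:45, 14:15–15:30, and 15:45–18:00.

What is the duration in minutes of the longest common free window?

0 minutes

Uma → UTC: 09:15–11:15, 12:30–12:45, 15:30–17:45.
Emeka → UTC: 01:45–02:30, 03:45–04:15, 06:30–06:45, 09:15–09:30.
Yusuf → UTC: 10:15–11:00, 11:15–13:00, 14:15–14:45, 15:15–16:30, 16:45–19:00.
Uma ∩ Emeka: 09:15–09:30.
Uma ∩ Emeka ∩ Yusuf: (none).
No common window.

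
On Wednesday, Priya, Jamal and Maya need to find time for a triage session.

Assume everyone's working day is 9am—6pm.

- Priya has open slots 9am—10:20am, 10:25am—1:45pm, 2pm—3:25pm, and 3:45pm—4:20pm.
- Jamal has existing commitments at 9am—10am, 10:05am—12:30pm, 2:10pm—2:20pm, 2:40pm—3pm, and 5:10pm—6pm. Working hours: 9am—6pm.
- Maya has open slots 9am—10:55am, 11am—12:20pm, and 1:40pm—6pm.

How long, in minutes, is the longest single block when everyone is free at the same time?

Jamal free within 09:00–18:00: 10:00–10:05, 12:30–14:10, 14:20–14:40, 15:00–17:10.
Priya ∩ Jamal: 10:00–10:05, 12:30–13:45, 14:00–14:10, 14:20–14:40, 15:00–15:25, 15:45–16:20.
Priya ∩ Jamal ∩ Maya: 10:00–10:05, 13:40–13:45, 14:00–14:10, 14:20–14:40, 15:00–15:25, 15:45–16:20.
Common window lengths: 5, 5, 10, 20, 25, 35 min; longest is 35.

35 minutes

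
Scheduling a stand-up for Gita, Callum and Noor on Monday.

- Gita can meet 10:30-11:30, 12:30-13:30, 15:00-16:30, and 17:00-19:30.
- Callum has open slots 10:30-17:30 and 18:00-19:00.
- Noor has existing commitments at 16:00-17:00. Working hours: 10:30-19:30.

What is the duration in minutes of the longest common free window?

Noor free within 10:30–19:30: 10:30–16:00, 17:00–19:30.
Gita ∩ Callum: 10:30–11:30, 12:30–13:30, 15:00–16:30, 17:00–17:30, 18:00–19:00.
Gita ∩ Callum ∩ Noor: 10:30–11:30, 12:30–13:30, 15:00–16:00, 17:00–17:30, 18:00–19:00.
Common window lengths: 60, 60, 60, 30, 60 min; longest is 60.

60 minutes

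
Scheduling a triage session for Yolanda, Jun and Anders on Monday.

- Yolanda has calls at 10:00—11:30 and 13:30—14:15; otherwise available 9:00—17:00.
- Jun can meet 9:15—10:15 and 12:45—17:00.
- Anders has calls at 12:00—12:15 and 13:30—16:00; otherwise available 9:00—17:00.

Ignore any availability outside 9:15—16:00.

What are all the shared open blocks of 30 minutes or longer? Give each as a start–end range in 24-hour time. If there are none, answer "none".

Yolanda free within 09:00–17:00: 09:00–10:00, 11:30–13:30, 14:15–17:00.
Anders free within 09:00–17:00: 09:00–12:00, 12:15–13:30, 16:00–17:00.
Yolanda ∩ Jun: 09:15–10:00, 12:45–13:30, 14:15–17:00.
Yolanda ∩ Jun ∩ Anders: 09:15–10:00, 12:45–13:30, 16:00–17:00.
Restricted to 09:15–16:00: 09:15–10:00, 12:45–13:30.
Windows ≥ 30 min: 09:15–10:00, 12:45–13:30.

09:15–10:00, 12:45–13:30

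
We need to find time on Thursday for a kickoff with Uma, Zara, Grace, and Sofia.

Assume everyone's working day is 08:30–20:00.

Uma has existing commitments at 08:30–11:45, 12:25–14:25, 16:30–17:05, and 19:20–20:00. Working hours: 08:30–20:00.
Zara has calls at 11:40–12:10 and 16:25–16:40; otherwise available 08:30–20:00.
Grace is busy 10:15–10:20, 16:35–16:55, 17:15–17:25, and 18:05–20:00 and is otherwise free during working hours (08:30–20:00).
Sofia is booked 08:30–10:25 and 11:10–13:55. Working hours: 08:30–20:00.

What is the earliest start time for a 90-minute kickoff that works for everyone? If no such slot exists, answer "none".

Uma free within 08:30–20:00: 11:45–12:25, 14:25–16:30, 17:05–19:20.
Zara free within 08:30–20:00: 08:30–11:40, 12:10–16:25, 16:40–20:00.
Grace free within 08:30–20:00: 08:30–10:15, 10:20–16:35, 16:55–17:15, 17:25–18:05.
Sofia free within 08:30–20:00: 10:25–11:10, 13:55–20:00.
Uma ∩ Zara: 12:10–12:25, 14:25–16:25, 17:05–19:20.
Uma ∩ Zara ∩ Grace: 12:10–12:25, 14:25–16:25, 17:05–17:15, 17:25–18:05.
Uma ∩ Zara ∩ Grace ∩ Sofia: 14:25–16:25, 17:05–17:15, 17:25–18:05.
Windows ≥ 90 min: 14:25–16:25.
Earliest such window starts at 14:25.

14:25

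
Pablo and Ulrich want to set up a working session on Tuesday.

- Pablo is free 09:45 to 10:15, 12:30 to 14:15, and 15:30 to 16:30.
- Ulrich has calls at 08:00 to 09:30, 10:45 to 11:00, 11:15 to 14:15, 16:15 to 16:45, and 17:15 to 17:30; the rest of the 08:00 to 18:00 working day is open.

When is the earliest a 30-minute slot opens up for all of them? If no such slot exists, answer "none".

09:45

Ulrich free within 08:00–18:00: 09:30–10:45, 11:00–11:15, 14:15–16:15, 16:45–17:15, 17:30–18:00.
Pablo ∩ Ulrich: 09:45–10:15, 15:30–16:15.
Windows ≥ 30 min: 09:45–10:15, 15:30–16:15.
Earliest such window starts at 09:45.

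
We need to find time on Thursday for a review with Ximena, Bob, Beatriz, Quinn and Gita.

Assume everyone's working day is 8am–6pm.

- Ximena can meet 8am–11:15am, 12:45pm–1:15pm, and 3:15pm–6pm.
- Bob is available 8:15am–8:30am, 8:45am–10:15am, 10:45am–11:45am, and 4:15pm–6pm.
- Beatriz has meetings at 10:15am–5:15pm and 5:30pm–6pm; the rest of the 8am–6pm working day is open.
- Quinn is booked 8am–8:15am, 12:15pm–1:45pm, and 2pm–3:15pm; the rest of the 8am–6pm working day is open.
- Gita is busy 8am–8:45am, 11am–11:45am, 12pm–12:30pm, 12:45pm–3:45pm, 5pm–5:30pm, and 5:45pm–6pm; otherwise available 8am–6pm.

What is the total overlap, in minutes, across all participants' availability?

Beatriz free within 08:00–18:00: 08:00–10:15, 17:15–17:30.
Quinn free within 08:00–18:00: 08:15–12:15, 13:45–14:00, 15:15–18:00.
Gita free within 08:00–18:00: 08:45–11:00, 11:45–12:00, 12:30–12:45, 15:45–17:00, 17:30–17:45.
Ximena ∩ Bob: 08:15–08:30, 08:45–10:15, 10:45–11:15, 16:15–18:00.
Ximena ∩ Bob ∩ Beatriz: 08:15–08:30, 08:45–10:15, 17:15–17:30.
Ximena ∩ Bob ∩ Beatriz ∩ Quinn: 08:15–08:30, 08:45–10:15, 17:15–17:30.
Ximena ∩ Bob ∩ Beatriz ∩ Quinn ∩ Gita: 08:45–10:15.
Total common minutes: 90.

90 minutes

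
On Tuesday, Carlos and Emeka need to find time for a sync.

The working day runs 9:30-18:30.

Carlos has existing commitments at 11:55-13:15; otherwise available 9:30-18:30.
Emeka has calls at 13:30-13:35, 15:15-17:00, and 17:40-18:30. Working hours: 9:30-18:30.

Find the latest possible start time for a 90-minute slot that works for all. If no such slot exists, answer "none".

13:45

Carlos free within 09:30–18:30: 09:30–11:55, 13:15–18:30.
Emeka free within 09:30–18:30: 09:30–13:30, 13:35–15:15, 17:00–17:40.
Carlos ∩ Emeka: 09:30–11:55, 13:15–13:30, 13:35–15:15, 17:00–17:40.
Windows ≥ 90 min: 09:30–11:55, 13:35–15:15.
Latest start in the last window 13:35–15:15 is 15:15 − 90 min = 13:45.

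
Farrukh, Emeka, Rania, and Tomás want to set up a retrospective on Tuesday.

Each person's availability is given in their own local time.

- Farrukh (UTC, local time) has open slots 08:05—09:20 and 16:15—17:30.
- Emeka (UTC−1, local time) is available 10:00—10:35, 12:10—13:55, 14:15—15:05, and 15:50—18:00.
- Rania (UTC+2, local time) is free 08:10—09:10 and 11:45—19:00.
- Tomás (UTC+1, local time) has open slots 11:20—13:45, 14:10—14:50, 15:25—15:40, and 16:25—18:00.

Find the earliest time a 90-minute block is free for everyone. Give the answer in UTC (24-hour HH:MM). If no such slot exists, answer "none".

none

Farrukh → UTC: 08:05–09:20, 16:15–17:30.
Emeka → UTC: 11:00–11:35, 13:10–14:55, 15:15–16:05, 16:50–19:00.
Rania → UTC: 06:10–07:10, 09:45–17:00.
Tomás → UTC: 10:20–12:45, 13:10–13:50, 14:25–14:40, 15:25–17:00.
Farrukh ∩ Emeka: 16:50–17:30.
Farrukh ∩ Emeka ∩ Rania: 16:50–17:00.
Farrukh ∩ Emeka ∩ Rania ∩ Tomás: 16:50–17:00.
Windows ≥ 90 min: (none).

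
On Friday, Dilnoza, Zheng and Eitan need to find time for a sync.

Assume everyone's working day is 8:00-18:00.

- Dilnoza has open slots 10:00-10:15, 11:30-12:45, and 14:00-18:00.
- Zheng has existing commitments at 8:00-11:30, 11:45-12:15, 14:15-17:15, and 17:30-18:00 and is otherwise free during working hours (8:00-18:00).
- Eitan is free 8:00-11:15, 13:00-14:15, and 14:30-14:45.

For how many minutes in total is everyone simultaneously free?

Zheng free within 08:00–18:00: 11:30–11:45, 12:15–14:15, 17:15–17:30.
Dilnoza ∩ Zheng: 11:30–11:45, 12:15–12:45, 14:00–14:15, 17:15–17:30.
Dilnoza ∩ Zheng ∩ Eitan: 14:00–14:15.
Total common minutes: 15.

15 minutes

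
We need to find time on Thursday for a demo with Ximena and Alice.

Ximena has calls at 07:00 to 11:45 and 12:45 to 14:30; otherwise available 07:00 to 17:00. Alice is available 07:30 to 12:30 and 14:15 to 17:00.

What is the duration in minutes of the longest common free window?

Ximena free within 07:00–17:00: 11:45–12:45, 14:30–17:00.
Ximena ∩ Alice: 11:45–12:30, 14:30–17:00.
Common window lengths: 45, 150 min; longest is 150.

150 minutes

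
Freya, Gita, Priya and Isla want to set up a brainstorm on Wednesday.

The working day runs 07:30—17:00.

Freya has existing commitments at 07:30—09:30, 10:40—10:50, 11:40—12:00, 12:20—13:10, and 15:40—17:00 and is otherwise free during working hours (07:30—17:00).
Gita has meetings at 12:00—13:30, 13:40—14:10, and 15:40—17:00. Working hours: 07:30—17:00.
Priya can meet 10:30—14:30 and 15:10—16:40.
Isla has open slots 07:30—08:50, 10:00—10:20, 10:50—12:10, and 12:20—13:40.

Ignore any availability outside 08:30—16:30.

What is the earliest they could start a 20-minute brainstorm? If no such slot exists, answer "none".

10:50

Freya free within 07:30–17:00: 09:30–10:40, 10:50–11:40, 12:00–12:20, 13:10–15:40.
Gita free within 07:30–17:00: 07:30–12:00, 13:30–13:40, 14:10–15:40.
Freya ∩ Gita: 09:30–10:40, 10:50–11:40, 13:30–13:40, 14:10–15:40.
Freya ∩ Gita ∩ Priya: 10:30–10:40, 10:50–11:40, 13:30–13:40, 14:10–14:30, 15:10–15:40.
Freya ∩ Gita ∩ Priya ∩ Isla: 10:50–11:40, 13:30–13:40.
Restricted to 08:30–16:30: 10:50–11:40, 13:30–13:40.
Windows ≥ 20 min: 10:50–11:40.
Earliest such window starts at 10:50.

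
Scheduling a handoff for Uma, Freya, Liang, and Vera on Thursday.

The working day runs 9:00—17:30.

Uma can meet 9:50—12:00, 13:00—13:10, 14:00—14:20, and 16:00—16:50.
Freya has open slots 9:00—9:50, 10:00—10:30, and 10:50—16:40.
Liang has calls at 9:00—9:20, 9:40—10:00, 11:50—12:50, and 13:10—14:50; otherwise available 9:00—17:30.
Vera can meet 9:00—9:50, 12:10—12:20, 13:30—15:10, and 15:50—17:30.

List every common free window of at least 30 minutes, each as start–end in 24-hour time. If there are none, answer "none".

16:00–16:40

Liang free within 09:00–17:30: 09:20–09:40, 10:00–11:50, 12:50–13:10, 14:50–17:30.
Uma ∩ Freya: 10:00–10:30, 10:50–12:00, 13:00–13:10, 14:00–14:20, 16:00–16:40.
Uma ∩ Freya ∩ Liang: 10:00–10:30, 10:50–11:50, 13:00–13:10, 16:00–16:40.
Uma ∩ Freya ∩ Liang ∩ Vera: 16:00–16:40.
Windows ≥ 30 min: 16:00–16:40.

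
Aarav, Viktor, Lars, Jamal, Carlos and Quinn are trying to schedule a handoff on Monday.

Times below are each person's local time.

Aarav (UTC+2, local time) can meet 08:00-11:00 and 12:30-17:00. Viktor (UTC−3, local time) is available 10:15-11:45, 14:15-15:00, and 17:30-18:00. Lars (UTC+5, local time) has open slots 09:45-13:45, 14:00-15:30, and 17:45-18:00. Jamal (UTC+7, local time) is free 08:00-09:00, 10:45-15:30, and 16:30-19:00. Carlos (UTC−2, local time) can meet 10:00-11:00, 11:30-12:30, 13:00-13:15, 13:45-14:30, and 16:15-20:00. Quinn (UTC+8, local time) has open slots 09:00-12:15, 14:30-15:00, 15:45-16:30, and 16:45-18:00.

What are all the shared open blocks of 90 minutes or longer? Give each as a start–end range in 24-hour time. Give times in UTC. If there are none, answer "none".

none

Aarav → UTC: 06:00–09:00, 10:30–15:00.
Viktor → UTC: 13:15–14:45, 17:15–18:00, 20:30–21:00.
Lars → UTC: 04:45–08:45, 09:00–10:30, 12:45–13:00.
Jamal → UTC: 01:00–02:00, 03:45–08:30, 09:30–12:00.
Carlos → UTC: 12:00–13:00, 13:30–14:30, 15:00–15:15, 15:45–16:30, 18:15–22:00.
Quinn → UTC: 01:00–04:15, 06:30–07:00, 07:45–08:30, 08:45–10:00.
Aarav ∩ Viktor: 13:15–14:45.
Aarav ∩ Viktor ∩ Lars: (none).
Aarav ∩ Viktor ∩ Lars ∩ Jamal: (none).
Aarav ∩ Viktor ∩ Lars ∩ Jamal ∩ Carlos: (none).
Aarav ∩ Viktor ∩ Lars ∩ Jamal ∩ Carlos ∩ Quinn: (none).
Windows ≥ 90 min: (none).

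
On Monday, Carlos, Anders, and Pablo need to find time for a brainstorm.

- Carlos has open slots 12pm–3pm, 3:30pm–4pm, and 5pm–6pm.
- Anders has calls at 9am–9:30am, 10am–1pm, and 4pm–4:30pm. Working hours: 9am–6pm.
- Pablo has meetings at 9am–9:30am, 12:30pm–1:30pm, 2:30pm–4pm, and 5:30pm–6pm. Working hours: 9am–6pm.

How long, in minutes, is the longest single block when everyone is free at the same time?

Anders free within 09:00–18:00: 09:30–10:00, 13:00–16:00, 16:30–18:00.
Pablo free within 09:00–18:00: 09:30–12:30, 13:30–14:30, 16:00–17:30.
Carlos ∩ Anders: 13:00–15:00, 15:30–16:00, 17:00–18:00.
Carlos ∩ Anders ∩ Pablo: 13:30–14:30, 17:00–17:30.
Common window lengths: 60, 30 min; longest is 60.

60 minutes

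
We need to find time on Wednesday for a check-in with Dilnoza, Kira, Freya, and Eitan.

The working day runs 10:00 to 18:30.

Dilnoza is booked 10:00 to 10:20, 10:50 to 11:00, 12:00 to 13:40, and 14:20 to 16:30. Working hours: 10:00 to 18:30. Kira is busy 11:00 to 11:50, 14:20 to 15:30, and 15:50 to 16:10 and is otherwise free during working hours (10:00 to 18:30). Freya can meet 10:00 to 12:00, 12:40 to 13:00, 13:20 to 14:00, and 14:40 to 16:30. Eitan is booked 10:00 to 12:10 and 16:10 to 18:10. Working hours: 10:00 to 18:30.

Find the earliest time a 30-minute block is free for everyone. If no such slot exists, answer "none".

none

Dilnoza free within 10:00–18:30: 10:20–10:50, 11:00–12:00, 13:40–14:20, 16:30–18:30.
Kira free within 10:00–18:30: 10:00–11:00, 11:50–14:20, 15:30–15:50, 16:10–18:30.
Eitan free within 10:00–18:30: 12:10–16:10, 18:10–18:30.
Dilnoza ∩ Kira: 10:20–10:50, 11:50–12:00, 13:40–14:20, 16:30–18:30.
Dilnoza ∩ Kira ∩ Freya: 10:20–10:50, 11:50–12:00, 13:40–14:00.
Dilnoza ∩ Kira ∩ Freya ∩ Eitan: 13:40–14:00.
Windows ≥ 30 min: (none).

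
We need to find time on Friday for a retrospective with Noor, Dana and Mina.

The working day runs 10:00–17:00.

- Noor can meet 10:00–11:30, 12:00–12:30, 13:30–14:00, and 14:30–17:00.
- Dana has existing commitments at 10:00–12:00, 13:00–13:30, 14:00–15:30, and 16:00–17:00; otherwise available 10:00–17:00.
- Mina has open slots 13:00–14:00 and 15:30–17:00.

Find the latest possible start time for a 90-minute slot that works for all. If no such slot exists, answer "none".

Dana free within 10:00–17:00: 12:00–13:00, 13:30–14:00, 15:30–16:00.
Noor ∩ Dana: 12:00–12:30, 13:30–14:00, 15:30–16:00.
Noor ∩ Dana ∩ Mina: 13:30–14:00, 15:30–16:00.
Windows ≥ 90 min: (none).

none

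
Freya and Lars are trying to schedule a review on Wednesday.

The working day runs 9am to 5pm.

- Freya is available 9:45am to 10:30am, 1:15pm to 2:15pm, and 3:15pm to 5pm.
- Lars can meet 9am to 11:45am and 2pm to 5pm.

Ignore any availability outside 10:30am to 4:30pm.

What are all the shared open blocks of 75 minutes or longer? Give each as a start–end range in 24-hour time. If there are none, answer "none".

Freya ∩ Lars: 09:45–10:30, 14:00–14:15, 15:15–17:00.
Restricted to 10:30–16:30: 14:00–14:15, 15:15–16:30.
Windows ≥ 75 min: 15:15–16:30.

15:15–16:30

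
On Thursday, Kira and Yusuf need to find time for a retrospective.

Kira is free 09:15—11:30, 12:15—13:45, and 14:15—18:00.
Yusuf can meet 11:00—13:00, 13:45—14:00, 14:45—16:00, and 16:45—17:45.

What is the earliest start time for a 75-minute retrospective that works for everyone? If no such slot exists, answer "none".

Kira ∩ Yusuf: 11:00–11:30, 12:15–13:00, 14:45–16:00, 16:45–17:45.
Windows ≥ 75 min: 14:45–16:00.
Earliest such window starts at 14:45.

14:45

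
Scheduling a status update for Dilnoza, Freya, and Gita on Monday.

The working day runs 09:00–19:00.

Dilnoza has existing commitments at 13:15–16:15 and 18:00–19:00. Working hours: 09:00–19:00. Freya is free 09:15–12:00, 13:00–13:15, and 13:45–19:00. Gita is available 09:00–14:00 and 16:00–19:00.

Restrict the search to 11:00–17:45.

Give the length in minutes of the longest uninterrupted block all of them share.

90 minutes

Dilnoza free within 09:00–19:00: 09:00–13:15, 16:15–18:00.
Dilnoza ∩ Freya: 09:15–12:00, 13:00–13:15, 16:15–18:00.
Dilnoza ∩ Freya ∩ Gita: 09:15–12:00, 13:00–13:15, 16:15–18:00.
Restricted to 11:00–17:45: 11:00–12:00, 13:00–13:15, 16:15–17:45.
Common window lengths: 60, 15, 90 min; longest is 90.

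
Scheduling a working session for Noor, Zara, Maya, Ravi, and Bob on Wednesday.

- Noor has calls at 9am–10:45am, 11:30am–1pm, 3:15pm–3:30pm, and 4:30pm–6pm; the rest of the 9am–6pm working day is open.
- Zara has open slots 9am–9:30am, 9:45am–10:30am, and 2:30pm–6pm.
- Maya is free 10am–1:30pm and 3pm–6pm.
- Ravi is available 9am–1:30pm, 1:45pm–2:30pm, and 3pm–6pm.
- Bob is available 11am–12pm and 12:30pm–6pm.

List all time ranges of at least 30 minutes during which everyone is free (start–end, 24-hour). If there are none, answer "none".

15:30–16:30

Noor free within 09:00–18:00: 10:45–11:30, 13:00–15:15, 15:30–16:30.
Noor ∩ Zara: 14:30–15:15, 15:30–16:30.
Noor ∩ Zara ∩ Maya: 15:00–15:15, 15:30–16:30.
Noor ∩ Zara ∩ Maya ∩ Ravi: 15:00–15:15, 15:30–16:30.
Noor ∩ Zara ∩ Maya ∩ Ravi ∩ Bob: 15:00–15:15, 15:30–16:30.
Windows ≥ 30 min: 15:30–16:30.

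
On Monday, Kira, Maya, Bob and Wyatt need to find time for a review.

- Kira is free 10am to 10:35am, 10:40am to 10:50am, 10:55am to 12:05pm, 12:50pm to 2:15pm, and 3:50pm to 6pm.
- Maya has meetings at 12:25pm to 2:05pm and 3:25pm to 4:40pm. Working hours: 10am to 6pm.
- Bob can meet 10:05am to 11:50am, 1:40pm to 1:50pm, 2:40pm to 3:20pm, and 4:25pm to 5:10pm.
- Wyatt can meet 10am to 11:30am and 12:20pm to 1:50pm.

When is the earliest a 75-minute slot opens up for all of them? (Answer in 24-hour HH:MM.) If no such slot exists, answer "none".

none

Maya free within 10:00–18:00: 10:00–12:25, 14:05–15:25, 16:40–18:00.
Kira ∩ Maya: 10:00–10:35, 10:40–10:50, 10:55–12:05, 14:05–14:15, 16:40–18:00.
Kira ∩ Maya ∩ Bob: 10:05–10:35, 10:40–10:50, 10:55–11:50, 16:40–17:10.
Kira ∩ Maya ∩ Bob ∩ Wyatt: 10:05–10:35, 10:40–10:50, 10:55–11:30.
Windows ≥ 75 min: (none).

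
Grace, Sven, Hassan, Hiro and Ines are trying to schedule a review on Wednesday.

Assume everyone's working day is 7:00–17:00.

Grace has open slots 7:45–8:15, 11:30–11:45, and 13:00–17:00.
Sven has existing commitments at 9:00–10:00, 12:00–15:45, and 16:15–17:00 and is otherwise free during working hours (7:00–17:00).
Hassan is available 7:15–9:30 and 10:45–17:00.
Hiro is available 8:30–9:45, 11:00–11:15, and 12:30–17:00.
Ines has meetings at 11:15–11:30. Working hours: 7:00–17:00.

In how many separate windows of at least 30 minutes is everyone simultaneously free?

Sven free within 07:00–17:00: 07:00–09:00, 10:00–12:00, 15:45–16:15.
Ines free within 07:00–17:00: 07:00–11:15, 11:30–17:00.
Grace ∩ Sven: 07:45–08:15, 11:30–11:45, 15:45–16:15.
Grace ∩ Sven ∩ Hassan: 07:45–08:15, 11:30–11:45, 15:45–16:15.
Grace ∩ Sven ∩ Hassan ∩ Hiro: 15:45–16:15.
Grace ∩ Sven ∩ Hassan ∩ Hiro ∩ Ines: 15:45–16:15.
Windows ≥ 30 min: 15:45–16:15.
That's 1 window.

1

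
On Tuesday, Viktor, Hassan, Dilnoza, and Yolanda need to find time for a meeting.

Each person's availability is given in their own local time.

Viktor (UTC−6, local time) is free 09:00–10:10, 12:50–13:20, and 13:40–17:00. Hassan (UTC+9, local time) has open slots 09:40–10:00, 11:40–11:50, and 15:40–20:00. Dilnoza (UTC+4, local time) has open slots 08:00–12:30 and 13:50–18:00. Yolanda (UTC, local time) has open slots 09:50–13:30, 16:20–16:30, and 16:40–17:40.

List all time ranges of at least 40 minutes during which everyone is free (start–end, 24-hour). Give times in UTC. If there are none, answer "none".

none

Viktor → UTC: 15:00–16:10, 18:50–19:20, 19:40–23:00.
Hassan → UTC: 00:40–01:00, 02:40–02:50, 06:40–11:00.
Dilnoza → UTC: 04:00–08:30, 09:50–14:00.
Yolanda → UTC: 09:50–13:30, 16:20–16:30, 16:40–17:40.
Viktor ∩ Hassan: (none).
Viktor ∩ Hassan ∩ Dilnoza: (none).
Viktor ∩ Hassan ∩ Dilnoza ∩ Yolanda: (none).
Windows ≥ 40 min: (none).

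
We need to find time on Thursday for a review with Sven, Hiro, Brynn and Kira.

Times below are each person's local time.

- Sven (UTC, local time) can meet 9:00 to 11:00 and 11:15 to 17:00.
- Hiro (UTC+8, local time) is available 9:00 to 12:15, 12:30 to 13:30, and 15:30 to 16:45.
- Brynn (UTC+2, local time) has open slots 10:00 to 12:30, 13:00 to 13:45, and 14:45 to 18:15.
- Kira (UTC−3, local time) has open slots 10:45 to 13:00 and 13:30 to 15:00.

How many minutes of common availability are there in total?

Sven → UTC: 09:00–11:00, 11:15–17:00.
Hiro → UTC: 01:00–04:15, 04:30–05:30, 07:30–08:45.
Brynn → UTC: 08:00–10:30, 11:00–11:45, 12:45–16:15.
Kira → UTC: 13:45–16:00, 16:30–18:00.
Sven ∩ Hiro: (none).
Sven ∩ Hiro ∩ Brynn: (none).
Sven ∩ Hiro ∩ Brynn ∩ Kira: (none).
Total common minutes: 0.

0 minutes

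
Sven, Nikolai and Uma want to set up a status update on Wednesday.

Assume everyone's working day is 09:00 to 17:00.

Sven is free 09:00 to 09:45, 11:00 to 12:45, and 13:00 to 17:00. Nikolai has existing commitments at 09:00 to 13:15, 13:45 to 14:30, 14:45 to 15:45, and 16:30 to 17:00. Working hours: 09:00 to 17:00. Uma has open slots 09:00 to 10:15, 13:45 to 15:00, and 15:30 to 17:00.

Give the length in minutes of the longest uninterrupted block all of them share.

45 minutes

Nikolai free within 09:00–17:00: 13:15–13:45, 14:30–14:45, 15:45–16:30.
Sven ∩ Nikolai: 13:15–13:45, 14:30–14:45, 15:45–16:30.
Sven ∩ Nikolai ∩ Uma: 14:30–14:45, 15:45–16:30.
Common window lengths: 15, 45 min; longest is 45.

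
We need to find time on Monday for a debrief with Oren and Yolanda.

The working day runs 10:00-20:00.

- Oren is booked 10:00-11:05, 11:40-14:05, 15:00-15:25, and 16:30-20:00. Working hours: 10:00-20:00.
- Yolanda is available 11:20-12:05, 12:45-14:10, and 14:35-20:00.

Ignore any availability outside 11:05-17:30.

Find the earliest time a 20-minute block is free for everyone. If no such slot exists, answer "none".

11:20

Oren free within 10:00–20:00: 11:05–11:40, 14:05–15:00, 15:25–16:30.
Oren ∩ Yolanda: 11:20–11:40, 14:05–14:10, 14:35–15:00, 15:25–16:30.
Restricted to 11:05–17:30: 11:20–11:40, 14:05–14:10, 14:35–15:00, 15:25–16:30.
Windows ≥ 20 min: 11:20–11:40, 14:35–15:00, 15:25–16:30.
Earliest such window starts at 11:20.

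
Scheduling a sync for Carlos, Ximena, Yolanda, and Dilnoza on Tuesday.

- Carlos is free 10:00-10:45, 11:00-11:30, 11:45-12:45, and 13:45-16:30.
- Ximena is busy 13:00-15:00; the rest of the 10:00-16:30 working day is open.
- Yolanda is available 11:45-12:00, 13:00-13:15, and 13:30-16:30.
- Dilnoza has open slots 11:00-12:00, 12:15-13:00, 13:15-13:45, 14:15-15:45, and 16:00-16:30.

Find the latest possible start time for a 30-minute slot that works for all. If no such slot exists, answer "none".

16:00

Ximena free within 10:00–16:30: 10:00–13:00, 15:00–16:30.
Carlos ∩ Ximena: 10:00–10:45, 11:00–11:30, 11:45–12:45, 15:00–16:30.
Carlos ∩ Ximena ∩ Yolanda: 11:45–12:00, 15:00–16:30.
Carlos ∩ Ximena ∩ Yolanda ∩ Dilnoza: 11:45–12:00, 15:00–15:45, 16:00–16:30.
Windows ≥ 30 min: 15:00–15:45, 16:00–16:30.
Latest start in the last window 16:00–16:30 is 16:30 − 30 min = 16:00.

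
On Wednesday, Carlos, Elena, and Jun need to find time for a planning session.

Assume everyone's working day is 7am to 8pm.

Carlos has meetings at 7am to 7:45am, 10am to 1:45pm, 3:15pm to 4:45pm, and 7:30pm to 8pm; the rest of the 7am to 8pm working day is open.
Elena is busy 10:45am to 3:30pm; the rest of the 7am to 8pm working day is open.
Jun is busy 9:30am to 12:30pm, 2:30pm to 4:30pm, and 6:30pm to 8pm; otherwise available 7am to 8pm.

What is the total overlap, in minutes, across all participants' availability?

210 minutes

Carlos free within 07:00–20:00: 07:45–10:00, 13:45–15:15, 16:45–19:30.
Elena free within 07:00–20:00: 07:00–10:45, 15:30–20:00.
Jun free within 07:00–20:00: 07:00–09:30, 12:30–14:30, 16:30–18:30.
Carlos ∩ Elena: 07:45–10:00, 16:45–19:30.
Carlos ∩ Elena ∩ Jun: 07:45–09:30, 16:45–18:30.
Total common minutes: 105 + 105 = 210.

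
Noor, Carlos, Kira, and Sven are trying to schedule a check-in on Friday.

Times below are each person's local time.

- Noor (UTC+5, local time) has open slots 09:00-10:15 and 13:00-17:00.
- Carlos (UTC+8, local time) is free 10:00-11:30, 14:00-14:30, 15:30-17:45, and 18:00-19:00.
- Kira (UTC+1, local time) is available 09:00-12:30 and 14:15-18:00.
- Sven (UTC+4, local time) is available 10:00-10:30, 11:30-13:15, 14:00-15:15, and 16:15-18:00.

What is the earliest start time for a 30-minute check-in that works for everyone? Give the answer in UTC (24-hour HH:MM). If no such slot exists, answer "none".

Noor → UTC: 04:00–05:15, 08:00–12:00.
Carlos → UTC: 02:00–03:30, 06:00–06:30, 07:30–09:45, 10:00–11:00.
Kira → UTC: 08:00–11:30, 13:15–17:00.
Sven → UTC: 06:00–06:30, 07:30–09:15, 10:00–11:15, 12:15–14:00.
Noor ∩ Carlos: 08:00–09:45, 10:00–11:00.
Noor ∩ Carlos ∩ Kira: 08:00–09:45, 10:00–11:00.
Noor ∩ Carlos ∩ Kira ∩ Sven: 08:00–09:15, 10:00–11:00.
Windows ≥ 30 min: 08:00–09:15, 10:00–11:00.
Earliest such window starts at 08:00.

08:00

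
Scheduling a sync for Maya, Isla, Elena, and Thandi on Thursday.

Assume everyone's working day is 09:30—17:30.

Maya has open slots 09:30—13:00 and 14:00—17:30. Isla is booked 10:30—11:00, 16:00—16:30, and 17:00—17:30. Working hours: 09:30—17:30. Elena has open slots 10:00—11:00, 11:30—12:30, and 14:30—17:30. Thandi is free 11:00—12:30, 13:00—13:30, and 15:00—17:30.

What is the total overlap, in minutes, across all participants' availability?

150 minutes

Isla free within 09:30–17:30: 09:30–10:30, 11:00–16:00, 16:30–17:00.
Maya ∩ Isla: 09:30–10:30, 11:00–13:00, 14:00–16:00, 16:30–17:00.
Maya ∩ Isla ∩ Elena: 10:00–10:30, 11:30–12:30, 14:30–16:00, 16:30–17:00.
Maya ∩ Isla ∩ Elena ∩ Thandi: 11:30–12:30, 15:00–16:00, 16:30–17:00.
Total common minutes: 60 + 60 + 30 = 150.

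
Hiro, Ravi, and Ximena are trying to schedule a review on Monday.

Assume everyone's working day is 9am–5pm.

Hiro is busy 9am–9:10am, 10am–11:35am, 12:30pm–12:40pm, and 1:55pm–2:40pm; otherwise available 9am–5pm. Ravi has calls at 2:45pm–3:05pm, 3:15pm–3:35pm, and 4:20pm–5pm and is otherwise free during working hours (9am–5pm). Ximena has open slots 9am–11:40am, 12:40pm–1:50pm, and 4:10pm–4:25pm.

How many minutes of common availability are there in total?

135 minutes

Hiro free within 09:00–17:00: 09:10–10:00, 11:35–12:30, 12:40–13:55, 14:40–17:00.
Ravi free within 09:00–17:00: 09:00–14:45, 15:05–15:15, 15:35–16:20.
Hiro ∩ Ravi: 09:10–10:00, 11:35–12:30, 12:40–13:55, 14:40–14:45, 15:05–15:15, 15:35–16:20.
Hiro ∩ Ravi ∩ Ximena: 09:10–10:00, 11:35–11:40, 12:40–13:50, 16:10–16:20.
Total common minutes: 50 + 5 + 70 + 10 = 135.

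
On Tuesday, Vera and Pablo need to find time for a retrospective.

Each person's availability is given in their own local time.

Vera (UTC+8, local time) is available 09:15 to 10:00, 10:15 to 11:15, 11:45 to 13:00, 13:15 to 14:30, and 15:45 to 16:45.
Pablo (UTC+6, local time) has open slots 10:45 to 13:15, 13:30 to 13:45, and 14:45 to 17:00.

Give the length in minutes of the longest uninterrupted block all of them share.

Vera → UTC: 01:15–02:00, 02:15–03:15, 03:45–05:00, 05:15–06:30, 07:45–08:45.
Pablo → UTC: 04:45–07:15, 07:30–07:45, 08:45–11:00.
Vera ∩ Pablo: 04:45–05:00, 05:15–06:30.
Common window lengths: 15, 75 min; longest is 75.

75 minutes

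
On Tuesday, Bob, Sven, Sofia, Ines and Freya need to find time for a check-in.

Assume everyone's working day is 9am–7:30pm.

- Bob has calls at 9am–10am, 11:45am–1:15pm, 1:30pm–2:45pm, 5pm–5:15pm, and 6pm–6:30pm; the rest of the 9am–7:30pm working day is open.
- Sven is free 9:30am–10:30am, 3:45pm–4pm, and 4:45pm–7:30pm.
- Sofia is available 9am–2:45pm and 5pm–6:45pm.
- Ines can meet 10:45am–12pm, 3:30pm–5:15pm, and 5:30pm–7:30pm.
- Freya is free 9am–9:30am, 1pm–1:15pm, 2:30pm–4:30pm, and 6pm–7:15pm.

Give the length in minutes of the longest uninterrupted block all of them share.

15 minutes

Bob free within 09:00–19:30: 10:00–11:45, 13:15–13:30, 14:45–17:00, 17:15–18:00, 18:30–19:30.
Bob ∩ Sven: 10:00–10:30, 15:45–16:00, 16:45–17:00, 17:15–18:00, 18:30–19:30.
Bob ∩ Sven ∩ Sofia: 10:00–10:30, 17:15–18:00, 18:30–18:45.
Bob ∩ Sven ∩ Sofia ∩ Ines: 17:30–18:00, 18:30–18:45.
Bob ∩ Sven ∩ Sofia ∩ Ines ∩ Freya: 18:30–18:45.
Single common window of 15 minutes.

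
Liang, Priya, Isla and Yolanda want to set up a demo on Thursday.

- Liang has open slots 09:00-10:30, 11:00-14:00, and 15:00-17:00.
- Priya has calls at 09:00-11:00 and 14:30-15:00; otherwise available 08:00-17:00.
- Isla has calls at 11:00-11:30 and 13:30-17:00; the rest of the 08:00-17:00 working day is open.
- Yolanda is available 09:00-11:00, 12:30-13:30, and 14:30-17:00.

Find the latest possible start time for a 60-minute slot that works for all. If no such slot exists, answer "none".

Priya free within 08:00–17:00: 08:00–09:00, 11:00–14:30, 15:00–17:00.
Isla free within 08:00–17:00: 08:00–11:00, 11:30–13:30.
Liang ∩ Priya: 11:00–14:00, 15:00–17:00.
Liang ∩ Priya ∩ Isla: 11:30–13:30.
Liang ∩ Priya ∩ Isla ∩ Yolanda: 12:30–13:30.
Windows ≥ 60 min: 12:30–13:30.
Latest start in the last window 12:30–13:30 is 13:30 − 60 min = 12:30.

12:30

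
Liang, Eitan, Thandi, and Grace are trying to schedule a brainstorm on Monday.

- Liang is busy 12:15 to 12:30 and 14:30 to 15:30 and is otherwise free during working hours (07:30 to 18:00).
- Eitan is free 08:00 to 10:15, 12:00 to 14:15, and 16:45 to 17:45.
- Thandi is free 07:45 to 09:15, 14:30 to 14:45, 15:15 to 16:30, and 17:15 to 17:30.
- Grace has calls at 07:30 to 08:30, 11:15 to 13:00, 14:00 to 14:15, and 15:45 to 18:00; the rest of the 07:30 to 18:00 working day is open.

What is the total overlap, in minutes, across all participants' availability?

Liang free within 07:30–18:00: 07:30–12:15, 12:30–14:30, 15:30–18:00.
Grace free within 07:30–18:00: 08:30–11:15, 13:00–14:00, 14:15–15:45.
Liang ∩ Eitan: 08:00–10:15, 12:00–12:15, 12:30–14:15, 16:45–17:45.
Liang ∩ Eitan ∩ Thandi: 08:00–09:15, 17:15–17:30.
Liang ∩ Eitan ∩ Thandi ∩ Grace: 08:30–09:15.
Total common minutes: 45.

45 minutes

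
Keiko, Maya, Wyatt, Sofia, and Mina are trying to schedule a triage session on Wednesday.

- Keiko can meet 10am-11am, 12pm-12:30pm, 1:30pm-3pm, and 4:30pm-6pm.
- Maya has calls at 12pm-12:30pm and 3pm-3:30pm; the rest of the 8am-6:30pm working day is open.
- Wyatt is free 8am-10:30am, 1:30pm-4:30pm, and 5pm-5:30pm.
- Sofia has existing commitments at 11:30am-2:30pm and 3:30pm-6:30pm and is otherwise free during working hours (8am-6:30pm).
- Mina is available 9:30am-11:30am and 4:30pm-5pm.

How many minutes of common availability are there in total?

30 minutes

Maya free within 08:00–18:30: 08:00–12:00, 12:30–15:00, 15:30–18:30.
Sofia free within 08:00–18:30: 08:00–11:30, 14:30–15:30.
Keiko ∩ Maya: 10:00–11:00, 13:30–15:00, 16:30–18:00.
Keiko ∩ Maya ∩ Wyatt: 10:00–10:30, 13:30–15:00, 17:00–17:30.
Keiko ∩ Maya ∩ Wyatt ∩ Sofia: 10:00–10:30, 14:30–15:00.
Keiko ∩ Maya ∩ Wyatt ∩ Sofia ∩ Mina: 10:00–10:30.
Total common minutes: 30.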